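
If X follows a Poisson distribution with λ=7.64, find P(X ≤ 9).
0.760168

We have X ~ Poisson(λ=7.64).

The CDF gives us P(X ≤ k).

Using the CDF:
P(X ≤ 9) = 0.760168

This means there's approximately a 76.0% chance that X is at most 9.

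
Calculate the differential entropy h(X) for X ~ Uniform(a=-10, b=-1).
2.1972 nats

We have X ~ Uniform(a=-10, b=-1).

The differential entropy measures the uncertainty or information content of the distribution.

For a Uniform distribution with a=-10, b=-1:
h(X) = 2.1972 nats

(In bits, this would be 3.1699 bits.)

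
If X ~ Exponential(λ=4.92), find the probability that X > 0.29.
0.240076

We have X ~ Exponential(λ=4.92).

P(X > 0.29) = 1 - P(X ≤ 0.29)
                = 1 - F(0.29)
                = 1 - 0.759924
                = 0.240076

So there's approximately a 24.0% chance that X exceeds 0.29.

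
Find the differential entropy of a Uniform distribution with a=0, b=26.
3.2581 nats

We have X ~ Uniform(a=0, b=26).

The differential entropy measures the uncertainty or information content of the distribution.

For a Uniform distribution with a=0, b=26:
h(X) = 3.2581 nats

(In bits, this would be 4.7004 bits.)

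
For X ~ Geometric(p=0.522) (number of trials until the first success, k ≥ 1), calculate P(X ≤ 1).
0.522000

We have X ~ Geometric(p=0.522) (number of trials until the first success, k ≥ 1).

The CDF gives us P(X ≤ k).

Using the CDF:
P(X ≤ 1) = 0.522000

This means there's approximately a 52.2% chance that X is at most 1.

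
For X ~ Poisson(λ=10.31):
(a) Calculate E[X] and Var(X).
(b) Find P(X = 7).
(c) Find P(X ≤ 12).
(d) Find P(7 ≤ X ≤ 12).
(a) E[X] = 10.3100, Var(X) = 10.3100
(b) P(X = 7) = 0.081810
(c) P(X ≤ 12) = 0.761303
(d) P(7 ≤ X ≤ 12) = 0.649528

We have X ~ Poisson(λ=10.31).

(a) Moments:
E[X] = 10.3100
Var(X) = 10.3100
σ = √Var(X) = 3.2109

(b) Point probability using PMF:
P(X = 7) = 0.081810

(c) Cumulative probability using CDF:
P(X ≤ 12) = F(12) = 0.761303

(d) Range probability:
P(7 ≤ X ≤ 12) = P(X ≤ 12) - P(X ≤ 6)
                   = F(12) - F(6)
                   = 0.761303 - 0.111774
                   = 0.649528

This means approximately 65.0% of outcomes fall in the interval [7, 12].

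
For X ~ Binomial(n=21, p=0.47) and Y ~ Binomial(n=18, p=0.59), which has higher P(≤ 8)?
X has higher probability (P(X ≤ 8) = 0.2761 > P(Y ≤ 8) = 0.1549)

Compute P(≤ 8) for each distribution:

X ~ Binomial(n=21, p=0.47):
P(X ≤ 8) = 0.2761

Y ~ Binomial(n=18, p=0.59):
P(Y ≤ 8) = 0.1549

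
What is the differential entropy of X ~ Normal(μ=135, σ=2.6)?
2.3744 nats

We have X ~ Normal(μ=135, σ=2.6).

The differential entropy measures the uncertainty or information content of the distribution.

For a Normal distribution with μ=135, σ=2.6:
h(X) = 2.3744 nats

(In bits, this would be 3.4256 bits.)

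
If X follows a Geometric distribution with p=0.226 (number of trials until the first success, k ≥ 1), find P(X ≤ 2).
0.400924

We have X ~ Geometric(p=0.226) (number of trials until the first success, k ≥ 1).

The CDF gives us P(X ≤ k).

Using the CDF:
P(X ≤ 2) = 0.400924

This means there's approximately a 40.1% chance that X is at most 2.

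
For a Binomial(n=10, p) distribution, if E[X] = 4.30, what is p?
p = 0.43

For a Binomial(n, p) distribution:
E[X] = n × p

Given n = 10 and E[X] = 4.30:
4.30 = 10 × p
p = 4.30 / 10 = 0.43

Verification: Binomial(10, 0.43) has E[X] = 4.30 ✓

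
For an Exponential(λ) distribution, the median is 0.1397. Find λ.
λ = 4.9617

For X ~ Exponential(λ), the CDF is F(x) = 1 - e^(-λx).
The median m satisfies F(m) = 0.5:
1 - e^(-λm) = 0.5
e^(-λm) = 0.5
λm = ln(2)
m = ln(2) / λ

Given m = 0.1397:
λ = ln(2) / 0.1397 = 0.693147 / 0.1397 = 4.9617

Verification: ln(2) / 4.9617 = 0.1397 ✓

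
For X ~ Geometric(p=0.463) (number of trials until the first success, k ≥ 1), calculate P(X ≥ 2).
0.537000

We have X ~ Geometric(p=0.463) (number of trials until the first success, k ≥ 1).

For discrete distributions, P(X ≥ 2) = 1 - P(X ≤ 1).

P(X ≤ 1) = 0.463000
P(X ≥ 2) = 1 - 0.463000 = 0.537000

So there's approximately a 53.7% chance that X is at least 2.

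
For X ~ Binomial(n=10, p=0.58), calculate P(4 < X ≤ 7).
0.661230

We have X ~ Binomial(n=10, p=0.58).

To find P(4 < X ≤ 7), we use:
P(4 < X ≤ 7) = P(X ≤ 7) - P(X ≤ 4)
                 = F(7) - F(4)
                 = 0.862839 - 0.201609
                 = 0.661230

So there's approximately a 66.1% chance that X falls in this range.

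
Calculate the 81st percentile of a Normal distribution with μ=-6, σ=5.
-1.6105

We have X ~ Normal(μ=-6, σ=5).

We want to find x such that P(X ≤ x) = 0.81.

This is the 81st percentile, which means 81% of values fall below this point.

Using the inverse CDF (quantile function):
x = F⁻¹(0.81) = -1.6105

Verification: P(X ≤ -1.6105) = 0.81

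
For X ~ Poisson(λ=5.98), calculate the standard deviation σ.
2.4454

We have X ~ Poisson(λ=5.98).

For a Poisson distribution with λ=5.98:
σ = √Var(X) = 2.4454

The standard deviation is the square root of the variance.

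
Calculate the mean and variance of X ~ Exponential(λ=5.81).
E[X] = 0.1721, Var(X) = 0.0296

We have X ~ Exponential(λ=5.81).

For an Exponential distribution with λ=5.81:

Expected value:
E[X] = 0.1721

Variance:
Var(X) = 0.0296

Standard deviation:
σ = √Var(X) = 0.1721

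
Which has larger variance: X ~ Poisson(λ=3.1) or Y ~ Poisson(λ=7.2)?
Y has larger variance (7.2000 > 3.1000)

Compute the variance for each distribution:

X ~ Poisson(λ=3.1):
Var(X) = 3.1000

Y ~ Poisson(λ=7.2):
Var(Y) = 7.2000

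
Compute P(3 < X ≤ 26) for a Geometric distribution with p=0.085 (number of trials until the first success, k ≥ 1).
0.666761

We have X ~ Geometric(p=0.085) (number of trials until the first success, k ≥ 1).

To find P(3 < X ≤ 26), we use:
P(3 < X ≤ 26) = P(X ≤ 26) - P(X ≤ 3)
                 = F(26) - F(3)
                 = 0.900700 - 0.233939
                 = 0.666761

So there's approximately a 66.7% chance that X falls in this range.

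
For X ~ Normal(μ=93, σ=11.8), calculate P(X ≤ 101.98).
0.776677

We have X ~ Normal(μ=93, σ=11.8).

The CDF gives us P(X ≤ k).

Using the CDF:
P(X ≤ 101.98) = 0.776677

This means there's approximately a 77.7% chance that X is at most 101.98.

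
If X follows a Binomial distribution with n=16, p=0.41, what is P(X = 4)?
0.091502

We have X ~ Binomial(n=16, p=0.41).

For a Binomial distribution, the PMF gives us the probability of each outcome.

Using the PMF formula:
P(X = 4) = 0.091502

Rounded to 4 decimal places: 0.0915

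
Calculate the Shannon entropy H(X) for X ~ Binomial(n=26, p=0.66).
2.2991 nats

We have X ~ Binomial(n=26, p=0.66).

The Shannon entropy measures the uncertainty or information content of the distribution.

For a Binomial distribution with n=26, p=0.66:
H(X) = 2.2991 nats

(In bits, this would be 3.3169 bits.)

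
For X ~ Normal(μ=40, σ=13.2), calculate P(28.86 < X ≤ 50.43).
0.585929

We have X ~ Normal(μ=40, σ=13.2).

To find P(28.86 < X ≤ 50.43), we use:
P(28.86 < X ≤ 50.43) = P(X ≤ 50.43) - P(X ≤ 28.86)
                 = F(50.43) - F(28.86)
                 = 0.785280 - 0.199352
                 = 0.585929

So there's approximately a 58.6% chance that X falls in this range.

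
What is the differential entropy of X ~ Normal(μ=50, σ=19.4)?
4.3842 nats

We have X ~ Normal(μ=50, σ=19.4).

The differential entropy measures the uncertainty or information content of the distribution.

For a Normal distribution with μ=50, σ=19.4:
h(X) = 4.3842 nats

(In bits, this would be 6.3251 bits.)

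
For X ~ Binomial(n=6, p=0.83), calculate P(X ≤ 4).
0.271277

We have X ~ Binomial(n=6, p=0.83).

The CDF gives us P(X ≤ k).

Using the CDF:
P(X ≤ 4) = 0.271277

This means there's approximately a 27.1% chance that X is at most 4.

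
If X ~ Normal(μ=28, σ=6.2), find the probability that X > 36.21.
0.092719

We have X ~ Normal(μ=28, σ=6.2).

P(X > 36.21) = 1 - P(X ≤ 36.21)
                = 1 - F(36.21)
                = 1 - 0.907281
                = 0.092719

So there's approximately a 9.3% chance that X exceeds 36.21.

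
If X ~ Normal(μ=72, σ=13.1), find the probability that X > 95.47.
0.036598

We have X ~ Normal(μ=72, σ=13.1).

P(X > 95.47) = 1 - P(X ≤ 95.47)
                = 1 - F(95.47)
                = 1 - 0.963402
                = 0.036598

So there's approximately a 3.7% chance that X exceeds 95.47.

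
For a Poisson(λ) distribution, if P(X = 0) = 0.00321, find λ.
λ = 5.7415

For a Poisson(λ) distribution, the PMF at 0 is:
P(X = 0) = λ^0 e^(-λ) / 0! = e^(-λ)

Given P(X = 0) = 0.00321:
e^(-λ) = 0.00321
-λ = ln(0.00321)
λ = -ln(0.00321) = 5.7415

Verification: e^(-5.7415) = 0.00321 ✓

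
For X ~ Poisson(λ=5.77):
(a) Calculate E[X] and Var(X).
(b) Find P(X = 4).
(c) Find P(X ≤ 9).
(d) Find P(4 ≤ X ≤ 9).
(a) E[X] = 5.7700, Var(X) = 5.7700
(b) P(X = 4) = 0.144083
(c) P(X ≤ 9) = 0.931000
(d) P(4 ≤ X ≤ 9) = 0.758062

We have X ~ Poisson(λ=5.77).

(a) Moments:
E[X] = 5.7700
Var(X) = 5.7700
σ = √Var(X) = 2.4021

(b) Point probability using PMF:
P(X = 4) = 0.144083

(c) Cumulative probability using CDF:
P(X ≤ 9) = F(9) = 0.931000

(d) Range probability:
P(4 ≤ X ≤ 9) = P(X ≤ 9) - P(X ≤ 3)
                   = F(9) - F(3)
                   = 0.931000 - 0.172938
                   = 0.758062

This means approximately 75.8% of outcomes fall in the interval [4, 9].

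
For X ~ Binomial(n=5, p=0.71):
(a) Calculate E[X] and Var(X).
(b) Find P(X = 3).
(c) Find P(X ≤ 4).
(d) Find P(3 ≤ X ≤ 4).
(a) E[X] = 3.5500, Var(X) = 1.0295
(b) P(X = 3) = 0.301003
(c) P(X ≤ 4) = 0.819577
(d) P(3 ≤ X ≤ 4) = 0.669473

We have X ~ Binomial(n=5, p=0.71).

(a) Moments:
E[X] = 3.5500
Var(X) = 1.0295
σ = √Var(X) = 1.0146

(b) Point probability using PMF:
P(X = 3) = 0.301003

(c) Cumulative probability using CDF:
P(X ≤ 4) = F(4) = 0.819577

(d) Range probability:
P(3 ≤ X ≤ 4) = P(X ≤ 4) - P(X ≤ 2)
                   = F(4) - F(2)
                   = 0.819577 - 0.150105
                   = 0.669473

This means approximately 66.9% of outcomes fall in the interval [3, 4].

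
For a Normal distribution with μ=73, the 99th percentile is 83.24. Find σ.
σ = 4.4017

For X ~ Normal(μ, σ), the p-th percentile satisfies x = μ + z_p × σ,
where z_p = Φ⁻¹(p) is the standard normal quantile.

Step 1: z_{0.99} = Φ⁻¹(0.99) = 2.3263

Step 2: Solve for σ:
83.24 = 73 + 2.3263 × σ
σ = (83.24 - 73) / 2.3263
σ = 10.24 / 2.3263
σ = 4.4017

Verification: μ + z × σ = 73 + 2.3263 × 4.4017 = 83.24 ✓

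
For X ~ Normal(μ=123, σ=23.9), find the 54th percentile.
125.4004

We have X ~ Normal(μ=123, σ=23.9).

We want to find x such that P(X ≤ x) = 0.54.

This is the 54th percentile, which means 54% of values fall below this point.

Using the inverse CDF (quantile function):
x = F⁻¹(0.54) = 125.4004

Verification: P(X ≤ 125.4004) = 0.54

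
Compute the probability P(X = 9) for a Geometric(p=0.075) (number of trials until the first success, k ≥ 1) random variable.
0.040197

We have X ~ Geometric(p=0.075) (number of trials until the first success, k ≥ 1).

For a Geometric distribution, the PMF gives us the probability of each outcome.

Using the PMF formula:
P(X = 9) = 0.040197

Rounded to 4 decimal places: 0.0402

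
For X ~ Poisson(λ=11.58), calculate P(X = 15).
0.064565

We have X ~ Poisson(λ=11.58).

For a Poisson distribution, the PMF gives us the probability of each outcome.

Using the PMF formula:
P(X = 15) = 0.064565

Rounded to 4 decimal places: 0.0646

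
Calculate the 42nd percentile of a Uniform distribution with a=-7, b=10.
0.1400

We have X ~ Uniform(a=-7, b=10).

We want to find x such that P(X ≤ x) = 0.42.

This is the 42nd percentile, which means 42% of values fall below this point.

Using the inverse CDF (quantile function):
x = F⁻¹(0.42) = 0.1400

Verification: P(X ≤ 0.1400) = 0.42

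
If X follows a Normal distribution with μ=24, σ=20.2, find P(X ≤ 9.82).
0.241346

We have X ~ Normal(μ=24, σ=20.2).

The CDF gives us P(X ≤ k).

Using the CDF:
P(X ≤ 9.82) = 0.241346

This means there's approximately a 24.1% chance that X is at most 9.82.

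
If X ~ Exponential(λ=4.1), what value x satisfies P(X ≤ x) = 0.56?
0.2002

We have X ~ Exponential(λ=4.1).

We want to find x such that P(X ≤ x) = 0.56.

This is the 56th percentile, which means 56% of values fall below this point.

Using the inverse CDF (quantile function):
x = F⁻¹(0.56) = 0.2002

Verification: P(X ≤ 0.2002) = 0.56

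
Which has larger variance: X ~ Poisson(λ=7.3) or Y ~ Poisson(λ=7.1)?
X has larger variance (7.3000 > 7.1000)

Compute the variance for each distribution:

X ~ Poisson(λ=7.3):
Var(X) = 7.3000

Y ~ Poisson(λ=7.1):
Var(Y) = 7.1000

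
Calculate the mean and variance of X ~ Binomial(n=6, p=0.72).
E[X] = 4.3200, Var(X) = 1.2096

We have X ~ Binomial(n=6, p=0.72).

For a Binomial distribution with n=6, p=0.72:

Expected value:
E[X] = 4.3200

Variance:
Var(X) = 1.2096

Standard deviation:
σ = √Var(X) = 1.0998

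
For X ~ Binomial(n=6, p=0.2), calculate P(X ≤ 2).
0.901120

We have X ~ Binomial(n=6, p=0.2).

The CDF gives us P(X ≤ k).

Using the CDF:
P(X ≤ 2) = 0.901120

This means there's approximately a 90.1% chance that X is at most 2.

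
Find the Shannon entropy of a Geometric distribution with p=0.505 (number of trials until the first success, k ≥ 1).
1.3725 nats

We have X ~ Geometric(p=0.505) (number of trials until the first success, k ≥ 1).

The Shannon entropy measures the uncertainty or information content of the distribution.

For a Geometric distribution with p=0.505 (number of trials until the first success, k ≥ 1):
H(X) = 1.3725 nats

(In bits, this would be 1.9801 bits.)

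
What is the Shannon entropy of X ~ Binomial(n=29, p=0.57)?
2.3992 nats

We have X ~ Binomial(n=29, p=0.57).

The Shannon entropy measures the uncertainty or information content of the distribution.

For a Binomial distribution with n=29, p=0.57:
H(X) = 2.3992 nats

(In bits, this would be 3.4613 bits.)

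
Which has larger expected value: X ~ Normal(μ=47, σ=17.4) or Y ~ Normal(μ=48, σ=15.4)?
Y has larger mean (48.0000 > 47.0000)

Compute the expected value for each distribution:

X ~ Normal(μ=47, σ=17.4):
E[X] = 47.0000

Y ~ Normal(μ=48, σ=15.4):
E[Y] = 48.0000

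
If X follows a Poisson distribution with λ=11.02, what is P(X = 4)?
0.010060

We have X ~ Poisson(λ=11.02).

For a Poisson distribution, the PMF gives us the probability of each outcome.

Using the PMF formula:
P(X = 4) = 0.010060

Rounded to 4 decimal places: 0.0101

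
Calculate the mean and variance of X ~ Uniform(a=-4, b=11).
E[X] = 3.5000, Var(X) = 18.7500

We have X ~ Uniform(a=-4, b=11).

For a Uniform distribution with a=-4, b=11:

Expected value:
E[X] = 3.5000

Variance:
Var(X) = 18.7500

Standard deviation:
σ = √Var(X) = 4.3301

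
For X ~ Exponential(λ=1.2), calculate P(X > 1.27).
0.217839

We have X ~ Exponential(λ=1.2).

P(X > 1.27) = 1 - P(X ≤ 1.27)
                = 1 - F(1.27)
                = 1 - 0.782161
                = 0.217839

So there's approximately a 21.8% chance that X exceeds 1.27.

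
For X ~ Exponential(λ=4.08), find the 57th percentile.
0.2069

We have X ~ Exponential(λ=4.08).

We want to find x such that P(X ≤ x) = 0.57.

This is the 57th percentile, which means 57% of values fall below this point.

Using the inverse CDF (quantile function):
x = F⁻¹(0.57) = 0.2069

Verification: P(X ≤ 0.2069) = 0.57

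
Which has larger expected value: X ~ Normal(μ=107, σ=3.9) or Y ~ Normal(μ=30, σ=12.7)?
X has larger mean (107.0000 > 30.0000)

Compute the expected value for each distribution:

X ~ Normal(μ=107, σ=3.9):
E[X] = 107.0000

Y ~ Normal(μ=30, σ=12.7):
E[Y] = 30.0000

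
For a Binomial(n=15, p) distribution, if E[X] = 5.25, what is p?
p = 0.35

For a Binomial(n, p) distribution:
E[X] = n × p

Given n = 15 and E[X] = 5.25:
5.25 = 15 × p
p = 5.25 / 15 = 0.35

Verification: Binomial(15, 0.35) has E[X] = 5.25 ✓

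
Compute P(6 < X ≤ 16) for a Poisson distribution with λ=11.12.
0.865738

We have X ~ Poisson(λ=11.12).

To find P(6 < X ≤ 16), we use:
P(6 < X ≤ 16) = P(X ≤ 16) - P(X ≤ 6)
                 = F(16) - F(6)
                 = 0.939553 - 0.073816
                 = 0.865738

So there's approximately a 86.6% chance that X falls in this range.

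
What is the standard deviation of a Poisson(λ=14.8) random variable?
3.8471

We have X ~ Poisson(λ=14.8).

For a Poisson distribution with λ=14.8:
σ = √Var(X) = 3.8471

The standard deviation is the square root of the variance.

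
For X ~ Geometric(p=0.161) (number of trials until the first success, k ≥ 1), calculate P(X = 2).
0.135079

We have X ~ Geometric(p=0.161) (number of trials until the first success, k ≥ 1).

For a Geometric distribution, the PMF gives us the probability of each outcome.

Using the PMF formula:
P(X = 2) = 0.135079

Rounded to 4 decimal places: 0.1351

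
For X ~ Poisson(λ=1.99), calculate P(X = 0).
0.136695

We have X ~ Poisson(λ=1.99).

For a Poisson distribution, the PMF gives us the probability of each outcome.

Using the PMF formula:
P(X = 0) = 0.136695

Rounded to 4 decimal places: 0.1367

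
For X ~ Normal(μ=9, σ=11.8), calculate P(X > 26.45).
0.069595

We have X ~ Normal(μ=9, σ=11.8).

P(X > 26.45) = 1 - P(X ≤ 26.45)
                = 1 - F(26.45)
                = 1 - 0.930405
                = 0.069595

So there's approximately a 7.0% chance that X exceeds 26.45.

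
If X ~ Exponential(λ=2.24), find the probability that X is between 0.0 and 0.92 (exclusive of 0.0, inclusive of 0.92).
0.872648

We have X ~ Exponential(λ=2.24).

To find P(0.0 < X ≤ 0.92), we use:
P(0.0 < X ≤ 0.92) = P(X ≤ 0.92) - P(X ≤ 0.0)
                 = F(0.92) - F(0.0)
                 = 0.872648 - 0.000000
                 = 0.872648

So there's approximately a 87.3% chance that X falls in this range.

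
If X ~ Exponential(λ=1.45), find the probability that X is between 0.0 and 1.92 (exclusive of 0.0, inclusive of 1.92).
0.938209

We have X ~ Exponential(λ=1.45).

To find P(0.0 < X ≤ 1.92), we use:
P(0.0 < X ≤ 1.92) = P(X ≤ 1.92) - P(X ≤ 0.0)
                 = F(1.92) - F(0.0)
                 = 0.938209 - 0.000000
                 = 0.938209

So there's approximately a 93.8% chance that X falls in this range.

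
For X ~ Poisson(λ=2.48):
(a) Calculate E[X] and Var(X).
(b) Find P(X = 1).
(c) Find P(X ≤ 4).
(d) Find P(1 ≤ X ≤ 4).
(a) E[X] = 2.4800, Var(X) = 2.4800
(b) P(X = 1) = 0.207683
(c) P(X ≤ 4) = 0.893834
(d) P(1 ≤ X ≤ 4) = 0.810091

We have X ~ Poisson(λ=2.48).

(a) Moments:
E[X] = 2.4800
Var(X) = 2.4800
σ = √Var(X) = 1.5748

(b) Point probability using PMF:
P(X = 1) = 0.207683

(c) Cumulative probability using CDF:
P(X ≤ 4) = F(4) = 0.893834

(d) Range probability:
P(1 ≤ X ≤ 4) = P(X ≤ 4) - P(X ≤ 0)
                   = F(4) - F(0)
                   = 0.893834 - 0.083743
                   = 0.810091

This means approximately 81.0% of outcomes fall in the interval [1, 4].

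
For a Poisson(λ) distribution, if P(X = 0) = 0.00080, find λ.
λ = 7.1309

For a Poisson(λ) distribution, the PMF at 0 is:
P(X = 0) = λ^0 e^(-λ) / 0! = e^(-λ)

Given P(X = 0) = 0.00080:
e^(-λ) = 0.00080
-λ = ln(0.00080)
λ = -ln(0.00080) = 7.1309

Verification: e^(-7.1309) = 0.00080 ✓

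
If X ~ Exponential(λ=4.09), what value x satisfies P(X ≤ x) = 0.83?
0.4332

We have X ~ Exponential(λ=4.09).

We want to find x such that P(X ≤ x) = 0.83.

This is the 83rd percentile, which means 83% of values fall below this point.

Using the inverse CDF (quantile function):
x = F⁻¹(0.83) = 0.4332

Verification: P(X ≤ 0.4332) = 0.83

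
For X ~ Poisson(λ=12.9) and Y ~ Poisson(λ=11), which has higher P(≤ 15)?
Y has higher probability (P(Y ≤ 15) = 0.9074 > P(X ≤ 15) = 0.7724)

Compute P(≤ 15) for each distribution:

X ~ Poisson(λ=12.9):
P(X ≤ 15) = 0.7724

Y ~ Poisson(λ=11):
P(Y ≤ 15) = 0.9074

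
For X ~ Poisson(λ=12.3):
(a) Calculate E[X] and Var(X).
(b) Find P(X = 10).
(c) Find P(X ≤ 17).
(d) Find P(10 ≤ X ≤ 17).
(a) E[X] = 12.3000, Var(X) = 12.3000
(b) P(X = 10) = 0.099418
(c) P(X ≤ 17) = 0.924809
(d) P(10 ≤ X ≤ 17) = 0.707644

We have X ~ Poisson(λ=12.3).

(a) Moments:
E[X] = 12.3000
Var(X) = 12.3000
σ = √Var(X) = 3.5071

(b) Point probability using PMF:
P(X = 10) = 0.099418

(c) Cumulative probability using CDF:
P(X ≤ 17) = F(17) = 0.924809

(d) Range probability:
P(10 ≤ X ≤ 17) = P(X ≤ 17) - P(X ≤ 9)
                   = F(17) - F(9)
                   = 0.924809 - 0.217165
                   = 0.707644

This means approximately 70.8% of outcomes fall in the interval [10, 17].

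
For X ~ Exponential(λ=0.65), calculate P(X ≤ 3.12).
0.868402

We have X ~ Exponential(λ=0.65).

The CDF gives us P(X ≤ k).

Using the CDF:
P(X ≤ 3.12) = 0.868402

This means there's approximately a 86.8% chance that X is at most 3.12.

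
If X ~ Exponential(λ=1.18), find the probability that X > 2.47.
0.054226

We have X ~ Exponential(λ=1.18).

P(X > 2.47) = 1 - P(X ≤ 2.47)
                = 1 - F(2.47)
                = 1 - 0.945774
                = 0.054226

So there's approximately a 5.4% chance that X exceeds 2.47.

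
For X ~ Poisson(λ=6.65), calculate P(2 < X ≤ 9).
0.825633

We have X ~ Poisson(λ=6.65).

To find P(2 < X ≤ 9), we use:
P(2 < X ≤ 9) = P(X ≤ 9) - P(X ≤ 2)
                 = F(9) - F(2)
                 = 0.864144 - 0.038512
                 = 0.825633

So there's approximately a 82.6% chance that X falls in this range.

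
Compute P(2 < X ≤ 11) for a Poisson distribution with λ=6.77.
0.921148

We have X ~ Poisson(λ=6.77).

To find P(2 < X ≤ 11), we use:
P(2 < X ≤ 11) = P(X ≤ 11) - P(X ≤ 2)
                 = F(11) - F(2)
                 = 0.956367 - 0.035219
                 = 0.921148

So there's approximately a 92.1% chance that X falls in this range.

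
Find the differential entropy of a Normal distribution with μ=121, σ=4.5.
2.9230 nats

We have X ~ Normal(μ=121, σ=4.5).

The differential entropy measures the uncertainty or information content of the distribution.

For a Normal distribution with μ=121, σ=4.5:
h(X) = 2.9230 nats

(In bits, this would be 4.2170 bits.)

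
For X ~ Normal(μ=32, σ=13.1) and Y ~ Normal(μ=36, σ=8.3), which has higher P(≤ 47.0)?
Y has higher probability (P(Y ≤ 47.0) = 0.9075 > P(X ≤ 47.0) = 0.8739)

Compute P(≤ 47.0) for each distribution:

X ~ Normal(μ=32, σ=13.1):
P(X ≤ 47.0) = 0.8739

Y ~ Normal(μ=36, σ=8.3):
P(Y ≤ 47.0) = 0.9075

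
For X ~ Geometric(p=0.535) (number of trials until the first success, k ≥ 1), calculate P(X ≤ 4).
0.953247

We have X ~ Geometric(p=0.535) (number of trials until the first success, k ≥ 1).

The CDF gives us P(X ≤ k).

Using the CDF:
P(X ≤ 4) = 0.953247

This means there's approximately a 95.3% chance that X is at most 4.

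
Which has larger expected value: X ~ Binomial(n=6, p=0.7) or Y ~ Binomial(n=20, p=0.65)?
Y has larger mean (13.0000 > 4.2000)

Compute the expected value for each distribution:

X ~ Binomial(n=6, p=0.7):
E[X] = 4.2000

Y ~ Binomial(n=20, p=0.65):
E[Y] = 13.0000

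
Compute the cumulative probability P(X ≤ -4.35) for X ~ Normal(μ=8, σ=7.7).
0.054368

We have X ~ Normal(μ=8, σ=7.7).

The CDF gives us P(X ≤ k).

Using the CDF:
P(X ≤ -4.35) = 0.054368

This means there's approximately a 5.4% chance that X is at most -4.35.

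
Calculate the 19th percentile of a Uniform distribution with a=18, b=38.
21.8000

We have X ~ Uniform(a=18, b=38).

We want to find x such that P(X ≤ x) = 0.19.

This is the 19th percentile, which means 19% of values fall below this point.

Using the inverse CDF (quantile function):
x = F⁻¹(0.19) = 21.8000

Verification: P(X ≤ 21.8000) = 0.19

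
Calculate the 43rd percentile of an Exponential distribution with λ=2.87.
0.1959

We have X ~ Exponential(λ=2.87).

We want to find x such that P(X ≤ x) = 0.43.

This is the 43rd percentile, which means 43% of values fall below this point.

Using the inverse CDF (quantile function):
x = F⁻¹(0.43) = 0.1959

Verification: P(X ≤ 0.1959) = 0.43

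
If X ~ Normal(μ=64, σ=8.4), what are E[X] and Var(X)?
E[X] = 64.0000, Var(X) = 70.5600

We have X ~ Normal(μ=64, σ=8.4).

For a Normal distribution with μ=64, σ=8.4:

Expected value:
E[X] = 64.0000

Variance:
Var(X) = 70.5600

Standard deviation:
σ = √Var(X) = 8.4000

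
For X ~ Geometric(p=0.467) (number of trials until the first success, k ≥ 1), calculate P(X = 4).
0.070713

We have X ~ Geometric(p=0.467) (number of trials until the first success, k ≥ 1).

For a Geometric distribution, the PMF gives us the probability of each outcome.

Using the PMF formula:
P(X = 4) = 0.070713

Rounded to 4 decimal places: 0.0707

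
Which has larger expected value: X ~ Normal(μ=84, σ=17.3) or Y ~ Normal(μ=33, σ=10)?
X has larger mean (84.0000 > 33.0000)

Compute the expected value for each distribution:

X ~ Normal(μ=84, σ=17.3):
E[X] = 84.0000

Y ~ Normal(μ=33, σ=10):
E[Y] = 33.0000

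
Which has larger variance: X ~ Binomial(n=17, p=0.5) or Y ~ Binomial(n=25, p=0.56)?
Y has larger variance (6.1600 > 4.2500)

Compute the variance for each distribution:

X ~ Binomial(n=17, p=0.5):
Var(X) = 4.2500

Y ~ Binomial(n=25, p=0.56):
Var(Y) = 6.1600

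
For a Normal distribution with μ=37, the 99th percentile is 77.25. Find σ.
σ = 17.3018

For X ~ Normal(μ, σ), the p-th percentile satisfies x = μ + z_p × σ,
where z_p = Φ⁻¹(p) is the standard normal quantile.

Step 1: z_{0.99} = Φ⁻¹(0.99) = 2.3263

Step 2: Solve for σ:
77.25 = 37 + 2.3263 × σ
σ = (77.25 - 37) / 2.3263
σ = 40.25 / 2.3263
σ = 17.3018

Verification: μ + z × σ = 37 + 2.3263 × 17.3018 = 77.25 ✓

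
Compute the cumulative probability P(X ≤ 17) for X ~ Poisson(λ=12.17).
0.930286

We have X ~ Poisson(λ=12.17).

The CDF gives us P(X ≤ k).

Using the CDF:
P(X ≤ 17) = 0.930286

This means there's approximately a 93.0% chance that X is at most 17.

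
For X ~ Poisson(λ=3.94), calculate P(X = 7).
0.056875

We have X ~ Poisson(λ=3.94).

For a Poisson distribution, the PMF gives us the probability of each outcome.

Using the PMF formula:
P(X = 7) = 0.056875

Rounded to 4 decimal places: 0.0569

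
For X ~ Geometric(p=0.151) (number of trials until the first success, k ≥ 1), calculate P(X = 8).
0.048010

We have X ~ Geometric(p=0.151) (number of trials until the first success, k ≥ 1).

For a Geometric distribution, the PMF gives us the probability of each outcome.

Using the PMF formula:
P(X = 8) = 0.048010

Rounded to 4 decimal places: 0.0480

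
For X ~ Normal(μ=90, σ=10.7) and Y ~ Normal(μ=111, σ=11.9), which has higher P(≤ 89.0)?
X has higher probability (P(X ≤ 89.0) = 0.4628 > P(Y ≤ 89.0) = 0.0322)

Compute P(≤ 89.0) for each distribution:

X ~ Normal(μ=90, σ=10.7):
P(X ≤ 89.0) = 0.4628

Y ~ Normal(μ=111, σ=11.9):
P(Y ≤ 89.0) = 0.0322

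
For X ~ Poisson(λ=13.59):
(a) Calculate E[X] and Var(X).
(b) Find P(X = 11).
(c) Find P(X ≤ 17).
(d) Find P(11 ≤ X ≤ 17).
(a) E[X] = 13.5900, Var(X) = 13.5900
(b) P(X = 11) = 0.091663
(c) P(X ≤ 17) = 0.855112
(d) P(11 ≤ X ≤ 17) = 0.650643

We have X ~ Poisson(λ=13.59).

(a) Moments:
E[X] = 13.5900
Var(X) = 13.5900
σ = √Var(X) = 3.6865

(b) Point probability using PMF:
P(X = 11) = 0.091663

(c) Cumulative probability using CDF:
P(X ≤ 17) = F(17) = 0.855112

(d) Range probability:
P(11 ≤ X ≤ 17) = P(X ≤ 17) - P(X ≤ 10)
                   = F(17) - F(10)
                   = 0.855112 - 0.204469
                   = 0.650643

This means approximately 65.1% of outcomes fall in the interval [11, 17].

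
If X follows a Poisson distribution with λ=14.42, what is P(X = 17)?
0.077413

We have X ~ Poisson(λ=14.42).

For a Poisson distribution, the PMF gives us the probability of each outcome.

Using the PMF formula:
P(X = 17) = 0.077413

Rounded to 4 decimal places: 0.0774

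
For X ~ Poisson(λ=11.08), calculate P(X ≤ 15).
0.903066

We have X ~ Poisson(λ=11.08).

The CDF gives us P(X ≤ k).

Using the CDF:
P(X ≤ 15) = 0.903066

This means there's approximately a 90.3% chance that X is at most 15.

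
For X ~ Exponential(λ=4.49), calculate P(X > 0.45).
0.132589

We have X ~ Exponential(λ=4.49).

P(X > 0.45) = 1 - P(X ≤ 0.45)
                = 1 - F(0.45)
                = 1 - 0.867411
                = 0.132589

So there's approximately a 13.3% chance that X exceeds 0.45.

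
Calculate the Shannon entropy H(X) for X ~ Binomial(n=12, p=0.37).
1.9298 nats

We have X ~ Binomial(n=12, p=0.37).

The Shannon entropy measures the uncertainty or information content of the distribution.

For a Binomial distribution with n=12, p=0.37:
H(X) = 1.9298 nats

(In bits, this would be 2.7842 bits.)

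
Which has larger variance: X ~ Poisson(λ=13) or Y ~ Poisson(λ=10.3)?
X has larger variance (13.0000 > 10.3000)

Compute the variance for each distribution:

X ~ Poisson(λ=13):
Var(X) = 13.0000

Y ~ Poisson(λ=10.3):
Var(Y) = 10.3000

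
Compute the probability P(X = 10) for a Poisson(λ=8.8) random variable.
0.115684

We have X ~ Poisson(λ=8.8).

For a Poisson distribution, the PMF gives us the probability of each outcome.

Using the PMF formula:
P(X = 10) = 0.115684

Rounded to 4 decimal places: 0.1157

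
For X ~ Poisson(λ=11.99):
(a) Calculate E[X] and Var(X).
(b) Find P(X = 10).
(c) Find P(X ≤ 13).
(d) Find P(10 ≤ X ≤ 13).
(a) E[X] = 11.9900, Var(X) = 11.9900
(b) P(X = 10) = 0.105012
(c) P(X ≤ 13) = 0.682591
(d) P(10 ≤ X ≤ 13) = 0.439324

We have X ~ Poisson(λ=11.99).

(a) Moments:
E[X] = 11.9900
Var(X) = 11.9900
σ = √Var(X) = 3.4627

(b) Point probability using PMF:
P(X = 10) = 0.105012

(c) Cumulative probability using CDF:
P(X ≤ 13) = F(13) = 0.682591

(d) Range probability:
P(10 ≤ X ≤ 13) = P(X ≤ 13) - P(X ≤ 9)
                   = F(13) - F(9)
                   = 0.682591 - 0.243267
                   = 0.439324

This means approximately 43.9% of outcomes fall in the interval [10, 13].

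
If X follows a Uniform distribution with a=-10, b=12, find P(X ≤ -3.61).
0.290455

We have X ~ Uniform(a=-10, b=12).

The CDF gives us P(X ≤ k).

Using the CDF:
P(X ≤ -3.61) = 0.290455

This means there's approximately a 29.0% chance that X is at most -3.61.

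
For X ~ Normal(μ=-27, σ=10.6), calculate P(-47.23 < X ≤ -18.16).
0.769685

We have X ~ Normal(μ=-27, σ=10.6).

To find P(-47.23 < X ≤ -18.16), we use:
P(-47.23 < X ≤ -18.16) = P(X ≤ -18.16) - P(X ≤ -47.23)
                 = F(-18.16) - F(-47.23)
                 = 0.797849 - 0.028164
                 = 0.769685

So there's approximately a 77.0% chance that X falls in this range.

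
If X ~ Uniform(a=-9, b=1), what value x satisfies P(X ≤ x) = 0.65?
-2.5000

We have X ~ Uniform(a=-9, b=1).

We want to find x such that P(X ≤ x) = 0.65.

This is the 65th percentile, which means 65% of values fall below this point.

Using the inverse CDF (quantile function):
x = F⁻¹(0.65) = -2.5000

Verification: P(X ≤ -2.5000) = 0.65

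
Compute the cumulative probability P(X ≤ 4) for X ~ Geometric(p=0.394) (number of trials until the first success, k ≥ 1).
0.865138

We have X ~ Geometric(p=0.394) (number of trials until the first success, k ≥ 1).

The CDF gives us P(X ≤ k).

Using the CDF:
P(X ≤ 4) = 0.865138

This means there's approximately a 86.5% chance that X is at most 4.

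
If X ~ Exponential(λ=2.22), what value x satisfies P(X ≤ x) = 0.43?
0.2532

We have X ~ Exponential(λ=2.22).

We want to find x such that P(X ≤ x) = 0.43.

This is the 43rd percentile, which means 43% of values fall below this point.

Using the inverse CDF (quantile function):
x = F⁻¹(0.43) = 0.2532

Verification: P(X ≤ 0.2532) = 0.43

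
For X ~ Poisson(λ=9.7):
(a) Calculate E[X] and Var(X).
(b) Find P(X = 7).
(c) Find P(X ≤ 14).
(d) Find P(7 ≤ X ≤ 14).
(a) E[X] = 9.7000, Var(X) = 9.7000
(b) P(X = 7) = 0.098246
(c) P(X ≤ 14) = 0.931233
(d) P(7 ≤ X ≤ 14) = 0.781012

We have X ~ Poisson(λ=9.7).

(a) Moments:
E[X] = 9.7000
Var(X) = 9.7000
σ = √Var(X) = 3.1145

(b) Point probability using PMF:
P(X = 7) = 0.098246

(c) Cumulative probability using CDF:
P(X ≤ 14) = F(14) = 0.931233

(d) Range probability:
P(7 ≤ X ≤ 14) = P(X ≤ 14) - P(X ≤ 6)
                   = F(14) - F(6)
                   = 0.931233 - 0.150221
                   = 0.781012

This means approximately 78.1% of outcomes fall in the interval [7, 14].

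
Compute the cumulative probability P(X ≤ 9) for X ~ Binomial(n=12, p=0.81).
0.406037

We have X ~ Binomial(n=12, p=0.81).

The CDF gives us P(X ≤ k).

Using the CDF:
P(X ≤ 9) = 0.406037

This means there's approximately a 40.6% chance that X is at most 9.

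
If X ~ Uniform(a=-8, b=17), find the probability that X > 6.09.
0.436400

We have X ~ Uniform(a=-8, b=17).

P(X > 6.09) = 1 - P(X ≤ 6.09)
                = 1 - F(6.09)
                = 1 - 0.563600
                = 0.436400

So there's approximately a 43.6% chance that X exceeds 6.09.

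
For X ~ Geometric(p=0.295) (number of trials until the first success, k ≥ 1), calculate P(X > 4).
0.247034

We have X ~ Geometric(p=0.295) (number of trials until the first success, k ≥ 1).

P(X > 4) = 1 - P(X ≤ 4)
                = 1 - F(4)
                = 1 - 0.752966
                = 0.247034

So there's approximately a 24.7% chance that X exceeds 4.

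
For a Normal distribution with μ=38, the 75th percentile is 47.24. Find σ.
σ = 13.6992

For X ~ Normal(μ, σ), the p-th percentile satisfies x = μ + z_p × σ,
where z_p = Φ⁻¹(p) is the standard normal quantile.

Step 1: z_{0.75} = Φ⁻¹(0.75) = 0.6745

Step 2: Solve for σ:
47.24 = 38 + 0.6745 × σ
σ = (47.24 - 38) / 0.6745
σ = 9.24 / 0.6745
σ = 13.6992

Verification: μ + z × σ = 38 + 0.6745 × 13.6992 = 47.24 ✓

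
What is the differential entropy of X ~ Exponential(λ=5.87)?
-0.7699 nats

We have X ~ Exponential(λ=5.87).

The differential entropy measures the uncertainty or information content of the distribution.

For an Exponential distribution with λ=5.87:
h(X) = -0.7699 nats

(In bits, this would be -1.1107 bits.)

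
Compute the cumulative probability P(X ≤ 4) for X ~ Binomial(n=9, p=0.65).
0.171719

We have X ~ Binomial(n=9, p=0.65).

The CDF gives us P(X ≤ k).

Using the CDF:
P(X ≤ 4) = 0.171719

This means there's approximately a 17.2% chance that X is at most 4.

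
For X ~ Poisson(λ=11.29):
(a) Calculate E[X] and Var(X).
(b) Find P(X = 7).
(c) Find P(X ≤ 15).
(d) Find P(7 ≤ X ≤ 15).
(a) E[X] = 11.2900, Var(X) = 11.2900
(b) P(X = 7) = 0.057975
(c) P(X ≤ 15) = 0.891107
(d) P(7 ≤ X ≤ 15) = 0.823651

We have X ~ Poisson(λ=11.29).

(a) Moments:
E[X] = 11.2900
Var(X) = 11.2900
σ = √Var(X) = 3.3601

(b) Point probability using PMF:
P(X = 7) = 0.057975

(c) Cumulative probability using CDF:
P(X ≤ 15) = F(15) = 0.891107

(d) Range probability:
P(7 ≤ X ≤ 15) = P(X ≤ 15) - P(X ≤ 6)
                   = F(15) - F(6)
                   = 0.891107 - 0.067456
                   = 0.823651

This means approximately 82.4% of outcomes fall in the interval [7, 15].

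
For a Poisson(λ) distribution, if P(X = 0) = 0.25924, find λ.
λ = 1.3500

For a Poisson(λ) distribution, the PMF at 0 is:
P(X = 0) = λ^0 e^(-λ) / 0! = e^(-λ)

Given P(X = 0) = 0.25924:
e^(-λ) = 0.25924
-λ = ln(0.25924)
λ = -ln(0.25924) = 1.3500

Verification: e^(-1.3500) = 0.25924 ✓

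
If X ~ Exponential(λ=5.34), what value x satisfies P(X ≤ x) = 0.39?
0.0926

We have X ~ Exponential(λ=5.34).

We want to find x such that P(X ≤ x) = 0.39.

This is the 39th percentile, which means 39% of values fall below this point.

Using the inverse CDF (quantile function):
x = F⁻¹(0.39) = 0.0926

Verification: P(X ≤ 0.0926) = 0.39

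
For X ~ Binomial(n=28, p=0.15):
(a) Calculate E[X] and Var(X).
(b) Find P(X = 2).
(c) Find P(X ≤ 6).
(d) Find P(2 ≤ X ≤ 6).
(a) E[X] = 4.2000, Var(X) = 3.5700
(b) P(X = 2) = 0.124327
(c) P(X ≤ 6) = 0.884764
(d) P(2 ≤ X ≤ 6) = 0.822016

We have X ~ Binomial(n=28, p=0.15).

(a) Moments:
E[X] = 4.2000
Var(X) = 3.5700
σ = √Var(X) = 1.8894

(b) Point probability using PMF:
P(X = 2) = 0.124327

(c) Cumulative probability using CDF:
P(X ≤ 6) = F(6) = 0.884764

(d) Range probability:
P(2 ≤ X ≤ 6) = P(X ≤ 6) - P(X ≤ 1)
                   = F(6) - F(1)
                   = 0.884764 - 0.062748
                   = 0.822016

This means approximately 82.2% of outcomes fall in the interval [2, 6].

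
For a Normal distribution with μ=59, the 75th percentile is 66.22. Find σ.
σ = 10.7044

For X ~ Normal(μ, σ), the p-th percentile satisfies x = μ + z_p × σ,
where z_p = Φ⁻¹(p) is the standard normal quantile.

Step 1: z_{0.75} = Φ⁻¹(0.75) = 0.6745

Step 2: Solve for σ:
66.22 = 59 + 0.6745 × σ
σ = (66.22 - 59) / 0.6745
σ = 7.22 / 0.6745
σ = 10.7044

Verification: μ + z × σ = 59 + 0.6745 × 10.7044 = 66.22 ✓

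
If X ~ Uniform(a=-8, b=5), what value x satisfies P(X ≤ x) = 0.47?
-1.8900

We have X ~ Uniform(a=-8, b=5).

We want to find x such that P(X ≤ x) = 0.47.

This is the 47th percentile, which means 47% of values fall below this point.

Using the inverse CDF (quantile function):
x = F⁻¹(0.47) = -1.8900

Verification: P(X ≤ -1.8900) = 0.47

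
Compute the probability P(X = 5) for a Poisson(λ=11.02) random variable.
0.022172

We have X ~ Poisson(λ=11.02).

For a Poisson distribution, the PMF gives us the probability of each outcome.

Using the PMF formula:
P(X = 5) = 0.022172

Rounded to 4 decimal places: 0.0222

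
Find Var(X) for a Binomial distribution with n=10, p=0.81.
1.5390

We have X ~ Binomial(n=10, p=0.81).

For a Binomial distribution with n=10, p=0.81:
Var(X) = 1.5390

The variance measures the spread of the distribution around the mean.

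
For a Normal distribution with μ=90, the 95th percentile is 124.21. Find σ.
σ = 20.7982

For X ~ Normal(μ, σ), the p-th percentile satisfies x = μ + z_p × σ,
where z_p = Φ⁻¹(p) is the standard normal quantile.

Step 1: z_{0.95} = Φ⁻¹(0.95) = 1.6449

Step 2: Solve for σ:
124.21 = 90 + 1.6449 × σ
σ = (124.21 - 90) / 1.6449
σ = 34.21 / 1.6449
σ = 20.7982

Verification: μ + z × σ = 90 + 1.6449 × 20.7982 = 124.21 ✓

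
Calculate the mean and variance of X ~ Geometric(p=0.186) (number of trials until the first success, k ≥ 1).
E[X] = 5.3763, Var(X) = 23.5287

We have X ~ Geometric(p=0.186) (number of trials until the first success, k ≥ 1).

For a Geometric distribution with p=0.186 (number of trials until the first success, k ≥ 1):

Expected value:
E[X] = 5.3763

Variance:
Var(X) = 23.5287

Standard deviation:
σ = √Var(X) = 4.8506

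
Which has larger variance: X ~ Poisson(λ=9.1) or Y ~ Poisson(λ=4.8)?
X has larger variance (9.1000 > 4.8000)

Compute the variance for each distribution:

X ~ Poisson(λ=9.1):
Var(X) = 9.1000

Y ~ Poisson(λ=4.8):
Var(Y) = 4.8000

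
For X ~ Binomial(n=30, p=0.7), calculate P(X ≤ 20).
0.411191

We have X ~ Binomial(n=30, p=0.7).

The CDF gives us P(X ≤ k).

Using the CDF:
P(X ≤ 20) = 0.411191

This means there's approximately a 41.1% chance that X is at most 20.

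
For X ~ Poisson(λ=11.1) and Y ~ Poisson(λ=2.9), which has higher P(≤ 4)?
Y has higher probability (P(Y ≤ 4) = 0.8318 > P(X ≤ 4) = 0.0141)

Compute P(≤ 4) for each distribution:

X ~ Poisson(λ=11.1):
P(X ≤ 4) = 0.0141

Y ~ Poisson(λ=2.9):
P(Y ≤ 4) = 0.8318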